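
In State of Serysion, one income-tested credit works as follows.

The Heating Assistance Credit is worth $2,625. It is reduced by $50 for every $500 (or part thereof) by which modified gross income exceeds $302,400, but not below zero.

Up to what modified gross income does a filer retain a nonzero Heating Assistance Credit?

After 52 increments the reduction is 52 × $50 = $2,600, leaving $25; one more increment wipes it out. Increment 52 ends at excess 52 × $500 = $26,000, so the highest qualifying income is $302,400 + $26,000 = $328,400.

$328,400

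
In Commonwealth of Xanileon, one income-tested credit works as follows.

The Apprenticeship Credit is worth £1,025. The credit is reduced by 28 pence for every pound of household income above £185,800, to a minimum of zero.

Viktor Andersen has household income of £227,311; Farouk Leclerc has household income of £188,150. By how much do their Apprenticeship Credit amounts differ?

Viktor (£227,311): Apprenticeship Credit: 28% of the £41,511 excess over £185,800 is £11,623.08 ≥ base, so the credit is £0.
Farouk (£188,150): Apprenticeship Credit: 28% of the £2,350 excess over £185,800 is £658; credit = £1,025 − £658 = £367.
Difference: |£0 − £367| = £367.

£367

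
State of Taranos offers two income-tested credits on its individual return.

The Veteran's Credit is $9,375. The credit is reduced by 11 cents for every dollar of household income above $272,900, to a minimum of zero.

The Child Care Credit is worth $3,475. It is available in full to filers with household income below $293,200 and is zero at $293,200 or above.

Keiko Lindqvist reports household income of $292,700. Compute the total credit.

$10,672

Veteran's Credit: 11% of the $19,800 excess over $272,900 is $2,178; credit = $9,375 − $2,178 = $7,197.
Child Care Credit: $292,700 is below the $293,200 cutoff, so the full $3,475 applies.
Total: $7,197 + $3,475 = $10,672.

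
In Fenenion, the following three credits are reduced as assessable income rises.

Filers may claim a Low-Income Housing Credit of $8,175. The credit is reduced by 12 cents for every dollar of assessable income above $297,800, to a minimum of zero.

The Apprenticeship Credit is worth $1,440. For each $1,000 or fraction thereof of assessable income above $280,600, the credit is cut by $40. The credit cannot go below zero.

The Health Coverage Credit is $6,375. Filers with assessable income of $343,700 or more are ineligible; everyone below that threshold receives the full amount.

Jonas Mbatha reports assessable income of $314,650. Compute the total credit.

$12,568

Low-Income Housing Credit: 12% of the $16,850 excess over $297,800 is $2,022; credit = $8,175 − $2,022 = $6,153.
Apprenticeship Credit: income exceeds $280,600 by $34,050, which is 35 full-or-partial $1,000 increments; reduction = 35 × $40 = $1,400, leaving $40.
Health Coverage Credit: $314,650 is below the $343,700 cutoff, so the full $6,375 applies.
Total: $6,153 + $40 + $6,375 = $12,568.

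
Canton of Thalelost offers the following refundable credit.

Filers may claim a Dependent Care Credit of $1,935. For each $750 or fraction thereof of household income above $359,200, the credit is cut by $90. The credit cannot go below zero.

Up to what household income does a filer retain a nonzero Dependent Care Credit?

$374,950

After 21 increments the reduction is 21 × $90 = $1,890, leaving $45; one more increment wipes it out. Increment 21 ends at excess 21 × $750 = $15,750, so the highest qualifying income is $359,200 + $15,750 = $374,950.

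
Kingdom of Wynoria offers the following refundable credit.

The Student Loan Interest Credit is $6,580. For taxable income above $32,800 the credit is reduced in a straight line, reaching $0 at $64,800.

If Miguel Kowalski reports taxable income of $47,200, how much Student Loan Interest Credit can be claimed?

Student Loan Interest Credit: $47,200 is $14,400 into a $32,000 phase-out range, leaving 17,600/32,000 of the credit: $6,580 × 17,600/32,000 = $3,619.

$3,619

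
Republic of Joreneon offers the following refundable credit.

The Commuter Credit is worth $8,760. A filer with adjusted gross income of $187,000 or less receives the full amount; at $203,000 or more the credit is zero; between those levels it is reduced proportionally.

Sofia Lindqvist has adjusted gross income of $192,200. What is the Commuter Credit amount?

$5,913

Commuter Credit: $192,200 is $5,200 into a $16,000 phase-out range, leaving 10,800/16,000 of the credit: $8,760 × 10,800/16,000 = $5,913.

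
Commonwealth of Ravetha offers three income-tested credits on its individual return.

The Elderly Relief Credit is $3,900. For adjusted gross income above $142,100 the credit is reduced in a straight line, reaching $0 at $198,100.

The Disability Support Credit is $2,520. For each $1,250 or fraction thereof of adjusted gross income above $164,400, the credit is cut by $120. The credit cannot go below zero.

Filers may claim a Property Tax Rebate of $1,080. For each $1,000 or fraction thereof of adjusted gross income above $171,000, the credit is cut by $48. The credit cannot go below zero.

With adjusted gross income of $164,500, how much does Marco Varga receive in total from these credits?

Elderly Relief Credit: $164,500 is $22,400 into a $56,000 phase-out range, leaving 33,600/56,000 of the credit: $3,900 × 33,600/56,000 = $2,340.
Disability Support Credit: income exceeds $164,400 by $100, which is 1 full-or-partial $1,250 increment; reduction = 1 × $120 = $120, leaving $2,400.
Property Tax Rebate: $164,500 is at or below the $171,000 threshold, so the full $1,080 applies.
Total: $2,340 + $2,400 + $1,080 = $5,820.

$5,820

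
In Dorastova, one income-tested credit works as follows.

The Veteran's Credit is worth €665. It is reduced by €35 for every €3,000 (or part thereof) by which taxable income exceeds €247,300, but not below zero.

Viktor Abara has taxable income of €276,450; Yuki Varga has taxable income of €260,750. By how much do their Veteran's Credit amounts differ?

Viktor (€276,450): Veteran's Credit: income exceeds €247,300 by €29,150, which is 10 full-or-partial €3,000 increments; reduction = 10 × €35 = €350, leaving €315.
Yuki (€260,750): Veteran's Credit: income exceeds €247,300 by €13,450, which is 5 full-or-partial €3,000 increments; reduction = 5 × €35 = €175, leaving €490.
Difference: |€315 − €490| = €175.

€175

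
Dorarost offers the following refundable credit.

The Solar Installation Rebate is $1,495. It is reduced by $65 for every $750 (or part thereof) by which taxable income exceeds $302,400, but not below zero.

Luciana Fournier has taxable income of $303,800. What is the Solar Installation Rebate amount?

Solar Installation Rebate: income exceeds $302,400 by $1,400, which is 2 full-or-partial $750 increments; reduction = 2 × $65 = $130, leaving $1,365.

$1,365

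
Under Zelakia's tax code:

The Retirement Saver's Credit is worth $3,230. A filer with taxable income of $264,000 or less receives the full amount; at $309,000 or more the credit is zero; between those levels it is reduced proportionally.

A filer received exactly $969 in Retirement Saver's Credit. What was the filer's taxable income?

$969 is 969/3,230 of the full $3,230, so 2,261/3,230 of the $45,000 range has been used: income = $264,000 + $45,000 × 2,261/3,230 = $295,500.

$295,500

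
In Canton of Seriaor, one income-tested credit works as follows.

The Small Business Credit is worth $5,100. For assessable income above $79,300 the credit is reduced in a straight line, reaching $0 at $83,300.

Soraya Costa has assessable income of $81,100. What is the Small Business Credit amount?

Small Business Credit: $81,100 is $1,800 into a $4,000 phase-out range, leaving 2,200/4,000 of the credit: $5,100 × 2,200/4,000 = $2,805.

$2,805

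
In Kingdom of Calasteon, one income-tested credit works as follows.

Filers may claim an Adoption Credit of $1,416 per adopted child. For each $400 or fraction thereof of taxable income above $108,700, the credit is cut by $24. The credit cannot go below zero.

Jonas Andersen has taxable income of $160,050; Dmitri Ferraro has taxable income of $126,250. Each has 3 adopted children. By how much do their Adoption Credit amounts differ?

$2,040

Jonas ($160,050): Adoption Credit: base = 3 × $1,416 = $4,248. income exceeds $108,700 by $51,350, which is 129 full-or-partial $400 increments; reduction = 129 × $24 = $3,096, leaving $1,152.
Dmitri ($126,250): Adoption Credit: base = 3 × $1,416 = $4,248. income exceeds $108,700 by $17,550, which is 44 full-or-partial $400 increments; reduction = 44 × $24 = $1,056, leaving $3,192.
Difference: |$1,152 − $3,192| = $2,040.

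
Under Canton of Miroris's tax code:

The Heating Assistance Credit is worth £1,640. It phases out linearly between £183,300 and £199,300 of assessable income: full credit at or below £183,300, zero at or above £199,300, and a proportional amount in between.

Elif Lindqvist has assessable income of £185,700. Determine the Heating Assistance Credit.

£1,394

Heating Assistance Credit: £185,700 is £2,400 into a £16,000 phase-out range, leaving 13,600/16,000 of the credit: £1,640 × 13,600/16,000 = £1,394.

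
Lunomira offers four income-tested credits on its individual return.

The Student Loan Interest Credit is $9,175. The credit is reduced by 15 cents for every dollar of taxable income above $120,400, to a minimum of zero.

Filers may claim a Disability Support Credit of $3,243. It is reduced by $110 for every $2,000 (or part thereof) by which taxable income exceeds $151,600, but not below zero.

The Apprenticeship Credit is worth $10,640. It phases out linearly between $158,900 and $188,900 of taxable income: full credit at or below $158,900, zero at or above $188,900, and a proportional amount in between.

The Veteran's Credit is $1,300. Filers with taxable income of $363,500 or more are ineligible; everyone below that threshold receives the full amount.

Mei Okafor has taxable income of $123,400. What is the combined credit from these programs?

Student Loan Interest Credit: 15% of the $3,000 excess over $120,400 is $450; credit = $9,175 − $450 = $8,725.
Disability Support Credit: $123,400 is at or below the $151,600 threshold, so the full $3,243 applies.
Apprenticeship Credit: $123,400 is at or below the $158,900 threshold, so the full $10,640 applies.
Veteran's Credit: $123,400 is below the $363,500 cutoff, so the full $1,300 applies.
Total: $8,725 + $3,243 + $10,640 + $1,300 = $23,908.

$23,908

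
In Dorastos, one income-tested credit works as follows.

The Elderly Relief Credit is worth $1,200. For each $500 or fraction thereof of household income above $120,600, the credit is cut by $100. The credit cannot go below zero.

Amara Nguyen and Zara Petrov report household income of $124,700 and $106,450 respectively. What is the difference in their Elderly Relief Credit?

Amara ($124,700): Elderly Relief Credit: income exceeds $120,600 by $4,100, which is 9 full-or-partial $500 increments; reduction = 9 × $100 = $900, leaving $300.
Zara ($106,450): Elderly Relief Credit: $106,450 is at or below the $120,600 threshold, so the full $1,200 applies.
Difference: |$300 − $1,200| = $900.

$900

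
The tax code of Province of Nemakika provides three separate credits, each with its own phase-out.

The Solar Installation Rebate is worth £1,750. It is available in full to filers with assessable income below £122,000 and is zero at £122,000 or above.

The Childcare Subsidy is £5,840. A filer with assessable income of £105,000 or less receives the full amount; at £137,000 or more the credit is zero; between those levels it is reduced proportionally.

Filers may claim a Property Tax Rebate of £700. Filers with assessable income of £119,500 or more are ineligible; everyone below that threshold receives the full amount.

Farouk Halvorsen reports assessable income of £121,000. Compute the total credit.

£4,670

Solar Installation Rebate: £121,000 is below the £122,000 cutoff, so the full £1,750 applies.
Childcare Subsidy: £121,000 is £16,000 into a £32,000 phase-out range, leaving 16,000/32,000 of the credit: £5,840 × 16,000/32,000 = £2,920.
Property Tax Rebate: £121,000 meets or exceeds the £119,500 cutoff, so the credit is £0.
Total: £1,750 + £2,920 + £0 = £4,670.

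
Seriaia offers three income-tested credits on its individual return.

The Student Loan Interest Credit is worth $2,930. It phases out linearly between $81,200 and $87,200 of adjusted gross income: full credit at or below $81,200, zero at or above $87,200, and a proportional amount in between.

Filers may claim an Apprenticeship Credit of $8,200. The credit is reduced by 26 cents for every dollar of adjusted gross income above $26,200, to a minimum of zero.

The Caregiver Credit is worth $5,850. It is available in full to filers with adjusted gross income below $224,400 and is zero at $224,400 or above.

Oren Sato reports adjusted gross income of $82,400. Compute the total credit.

Student Loan Interest Credit: $82,400 is $1,200 into a $6,000 phase-out range, leaving 4,800/6,000 of the credit: $2,930 × 4,800/6,000 = $2,344.
Apprenticeship Credit: 26% of the $56,200 excess over $26,200 is $14,612 ≥ base, so the credit is $0.
Caregiver Credit: $82,400 is below the $224,400 cutoff, so the full $5,850 applies.
Total: $2,344 + $0 + $5,850 = $8,194.

$8,194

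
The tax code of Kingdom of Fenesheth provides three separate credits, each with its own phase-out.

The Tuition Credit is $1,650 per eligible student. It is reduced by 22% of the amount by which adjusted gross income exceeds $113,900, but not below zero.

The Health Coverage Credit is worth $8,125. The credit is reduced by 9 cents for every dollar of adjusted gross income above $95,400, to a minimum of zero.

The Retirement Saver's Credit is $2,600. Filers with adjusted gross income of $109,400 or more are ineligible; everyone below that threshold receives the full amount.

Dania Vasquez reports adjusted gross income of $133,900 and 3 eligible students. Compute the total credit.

Tuition Credit: base = 3 × $1,650 = $4,950. 22% of the $20,000 excess over $113,900 is $4,400; credit = $4,950 − $4,400 = $550.
Health Coverage Credit: 9% of the $38,500 excess over $95,400 is $3,465; credit = $8,125 − $3,465 = $4,660.
Retirement Saver's Credit: $133,900 meets or exceeds the $109,400 cutoff, so the credit is $0.
Total: $550 + $4,660 + $0 = $5,210.

$5,210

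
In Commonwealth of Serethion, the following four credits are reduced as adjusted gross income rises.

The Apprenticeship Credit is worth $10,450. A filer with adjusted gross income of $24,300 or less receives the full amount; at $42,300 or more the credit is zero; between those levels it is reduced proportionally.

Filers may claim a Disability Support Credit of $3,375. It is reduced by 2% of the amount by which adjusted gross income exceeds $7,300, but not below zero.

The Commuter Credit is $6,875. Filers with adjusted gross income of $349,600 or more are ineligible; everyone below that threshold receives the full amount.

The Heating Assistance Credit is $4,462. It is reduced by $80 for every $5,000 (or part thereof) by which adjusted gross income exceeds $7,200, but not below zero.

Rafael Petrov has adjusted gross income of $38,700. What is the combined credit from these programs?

$15,614

Apprenticeship Credit: $38,700 is $14,400 into a $18,000 phase-out range, leaving 3,600/18,000 of the credit: $10,450 × 3,600/18,000 = $2,090.
Disability Support Credit: 2% of the $31,400 excess over $7,300 is $628; credit = $3,375 − $628 = $2,747.
Commuter Credit: $38,700 is below the $349,600 cutoff, so the full $6,875 applies.
Heating Assistance Credit: income exceeds $7,200 by $31,500, which is 7 full-or-partial $5,000 increments; reduction = 7 × $80 = $560, leaving $3,902.
Total: $2,090 + $2,747 + $6,875 + $3,902 = $15,614.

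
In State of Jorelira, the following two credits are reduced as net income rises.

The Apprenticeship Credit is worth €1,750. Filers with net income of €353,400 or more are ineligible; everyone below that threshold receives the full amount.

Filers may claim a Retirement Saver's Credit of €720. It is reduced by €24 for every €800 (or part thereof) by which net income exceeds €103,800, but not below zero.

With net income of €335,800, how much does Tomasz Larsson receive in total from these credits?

€1,750

Apprenticeship Credit: €335,800 is below the €353,400 cutoff, so the full €1,750 applies.
Retirement Saver's Credit: income exceeds €103,800 by €232,000 → 290 increments × €24 = €6,960 ≥ base, so the credit is €0.
Total: €1,750 + €0 = €1,750.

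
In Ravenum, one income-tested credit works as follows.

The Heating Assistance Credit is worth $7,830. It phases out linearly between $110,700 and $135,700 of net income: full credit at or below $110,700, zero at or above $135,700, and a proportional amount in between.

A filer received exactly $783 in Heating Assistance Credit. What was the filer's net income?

$133,200

$783 is 783/7,830 of the full $7,830, so 7,047/7,830 of the $25,000 range has been used: income = $110,700 + $25,000 × 7,047/7,830 = $133,200.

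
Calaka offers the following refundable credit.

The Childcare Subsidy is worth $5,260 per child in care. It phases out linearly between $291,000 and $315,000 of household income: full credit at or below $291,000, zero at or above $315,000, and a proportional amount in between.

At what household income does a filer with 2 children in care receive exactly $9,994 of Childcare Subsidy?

$292,200

Full credit = 2 × $5,260 = $10,520.
$9,994 is 9,994/10,520 of the full $10,520, so 526/10,520 of the $24,000 range has been used: income = $291,000 + $24,000 × 526/10,520 = $292,200.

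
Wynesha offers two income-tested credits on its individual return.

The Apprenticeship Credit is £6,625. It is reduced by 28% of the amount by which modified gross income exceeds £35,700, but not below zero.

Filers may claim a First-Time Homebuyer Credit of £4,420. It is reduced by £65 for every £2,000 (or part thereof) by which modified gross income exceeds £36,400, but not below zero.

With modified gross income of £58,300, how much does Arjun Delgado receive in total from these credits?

£4,002

Apprenticeship Credit: 28% of the £22,600 excess over £35,700 is £6,328; credit = £6,625 − £6,328 = £297.
First-Time Homebuyer Credit: income exceeds £36,400 by £21,900, which is 11 full-or-partial £2,000 increments; reduction = 11 × £65 = £715, leaving £3,705.
Total: £297 + £3,705 = £4,002.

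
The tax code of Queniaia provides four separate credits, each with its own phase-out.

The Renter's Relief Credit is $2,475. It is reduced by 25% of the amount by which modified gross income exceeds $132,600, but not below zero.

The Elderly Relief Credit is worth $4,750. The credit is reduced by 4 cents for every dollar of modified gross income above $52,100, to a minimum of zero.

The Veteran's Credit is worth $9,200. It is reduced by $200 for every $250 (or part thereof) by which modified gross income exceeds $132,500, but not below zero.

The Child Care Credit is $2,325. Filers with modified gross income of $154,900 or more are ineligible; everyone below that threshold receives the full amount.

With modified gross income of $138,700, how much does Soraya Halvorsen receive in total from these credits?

Renter's Relief Credit: 25% of the $6,100 excess over $132,600 is $1,525; credit = $2,475 − $1,525 = $950.
Elderly Relief Credit: 4% of the $86,600 excess over $52,100 is $3,464; credit = $4,750 − $3,464 = $1,286.
Veteran's Credit: income exceeds $132,500 by $6,200, which is 25 full-or-partial $250 increments; reduction = 25 × $200 = $5,000, leaving $4,200.
Child Care Credit: $138,700 is below the $154,900 cutoff, so the full $2,325 applies.
Total: $950 + $1,286 + $4,200 + $2,325 = $8,761.

$8,761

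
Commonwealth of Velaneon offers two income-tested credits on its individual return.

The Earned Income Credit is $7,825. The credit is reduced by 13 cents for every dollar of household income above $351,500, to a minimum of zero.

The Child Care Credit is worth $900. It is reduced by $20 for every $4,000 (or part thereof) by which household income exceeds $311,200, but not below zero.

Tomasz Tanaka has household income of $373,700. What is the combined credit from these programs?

Earned Income Credit: 13% of the $22,200 excess over $351,500 is $2,886; credit = $7,825 − $2,886 = $4,939.
Child Care Credit: income exceeds $311,200 by $62,500, which is 16 full-or-partial $4,000 increments; reduction = 16 × $20 = $320, leaving $580.
Total: $4,939 + $580 = $5,519.

$5,519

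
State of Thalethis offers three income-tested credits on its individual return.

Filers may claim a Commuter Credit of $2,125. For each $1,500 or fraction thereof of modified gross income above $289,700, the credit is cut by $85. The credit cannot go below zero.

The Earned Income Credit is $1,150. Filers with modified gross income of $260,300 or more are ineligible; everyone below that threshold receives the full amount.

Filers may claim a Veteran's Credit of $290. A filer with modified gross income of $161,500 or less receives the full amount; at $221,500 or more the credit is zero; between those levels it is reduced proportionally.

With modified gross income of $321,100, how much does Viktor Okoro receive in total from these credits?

$340

Commuter Credit: income exceeds $289,700 by $31,400, which is 21 full-or-partial $1,500 increments; reduction = 21 × $85 = $1,785, leaving $340.
Earned Income Credit: $321,100 meets or exceeds the $260,300 cutoff, so the credit is $0.
Veteran's Credit: $321,100 is at or above $221,500, so the credit is $0.
Total: $340 + $0 + $0 = $340.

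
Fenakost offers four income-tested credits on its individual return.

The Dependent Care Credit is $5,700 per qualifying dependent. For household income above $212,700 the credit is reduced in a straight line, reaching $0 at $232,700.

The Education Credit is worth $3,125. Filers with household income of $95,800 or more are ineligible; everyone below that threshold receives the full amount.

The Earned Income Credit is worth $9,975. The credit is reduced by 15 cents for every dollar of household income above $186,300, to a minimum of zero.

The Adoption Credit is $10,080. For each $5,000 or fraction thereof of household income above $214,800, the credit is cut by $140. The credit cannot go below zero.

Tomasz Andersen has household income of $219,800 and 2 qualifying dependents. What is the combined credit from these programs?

Dependent Care Credit: base = 2 × $5,700 = $11,400. $219,800 is $7,100 into a $20,000 phase-out range, leaving 12,900/20,000 of the credit: $11,400 × 12,900/20,000 = $7,353.
Education Credit: $219,800 meets or exceeds the $95,800 cutoff, so the credit is $0.
Earned Income Credit: 15% of the $33,500 excess over $186,300 is $5,025; credit = $9,975 − $5,025 = $4,950.
Adoption Credit: income exceeds $214,800 by $5,000, which is 1 full-or-partial $5,000 increment; reduction = 1 × $140 = $140, leaving $9,940.
Total: $7,353 + $0 + $4,950 + $9,940 = $22,243.

$22,243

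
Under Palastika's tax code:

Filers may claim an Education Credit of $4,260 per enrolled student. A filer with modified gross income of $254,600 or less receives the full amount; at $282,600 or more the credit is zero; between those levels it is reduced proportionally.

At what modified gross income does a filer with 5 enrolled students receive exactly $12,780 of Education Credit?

Full credit = 5 × $4,260 = $21,300.
$12,780 is 12,780/21,300 of the full $21,300, so 8,520/21,300 of the $28,000 range has been used: income = $254,600 + $28,000 × 8,520/21,300 = $265,800.

$265,800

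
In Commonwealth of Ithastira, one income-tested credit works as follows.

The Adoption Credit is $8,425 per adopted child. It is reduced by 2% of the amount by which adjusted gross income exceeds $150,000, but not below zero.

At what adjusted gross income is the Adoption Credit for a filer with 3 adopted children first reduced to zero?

Full credit = 3 × $8,425 = $25,275.
The credit falls by 2% of each dollar above $150,000, so it reaches zero when the excess is $25,275 / 2% = $1,263,750: income = $150,000 + $1,263,750 = $1,413,750.

$1,413,750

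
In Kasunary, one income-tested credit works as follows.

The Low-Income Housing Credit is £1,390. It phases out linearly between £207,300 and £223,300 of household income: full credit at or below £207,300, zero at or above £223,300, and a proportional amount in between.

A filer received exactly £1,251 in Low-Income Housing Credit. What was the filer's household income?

£208,900

£1,251 is 1,251/1,390 of the full £1,390, so 139/1,390 of the £16,000 range has been used: income = £207,300 + £16,000 × 139/1,390 = £208,900.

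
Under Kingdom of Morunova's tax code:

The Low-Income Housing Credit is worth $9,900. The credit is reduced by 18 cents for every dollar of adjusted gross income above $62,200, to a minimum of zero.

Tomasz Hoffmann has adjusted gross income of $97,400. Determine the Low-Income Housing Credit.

Low-Income Housing Credit: 18% of the $35,200 excess over $62,200 is $6,336; credit = $9,900 − $6,336 = $3,564.

$3,564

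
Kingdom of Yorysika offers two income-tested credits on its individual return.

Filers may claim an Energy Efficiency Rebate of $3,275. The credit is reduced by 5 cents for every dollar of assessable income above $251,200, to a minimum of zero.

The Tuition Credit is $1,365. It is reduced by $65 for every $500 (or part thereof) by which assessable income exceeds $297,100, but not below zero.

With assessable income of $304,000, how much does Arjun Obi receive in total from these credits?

Energy Efficiency Rebate: 5% of the $52,800 excess over $251,200 is $2,640; credit = $3,275 − $2,640 = $635.
Tuition Credit: income exceeds $297,100 by $6,900, which is 14 full-or-partial $500 increments; reduction = 14 × $65 = $910, leaving $455.
Total: $635 + $455 = $1,090.

$1,090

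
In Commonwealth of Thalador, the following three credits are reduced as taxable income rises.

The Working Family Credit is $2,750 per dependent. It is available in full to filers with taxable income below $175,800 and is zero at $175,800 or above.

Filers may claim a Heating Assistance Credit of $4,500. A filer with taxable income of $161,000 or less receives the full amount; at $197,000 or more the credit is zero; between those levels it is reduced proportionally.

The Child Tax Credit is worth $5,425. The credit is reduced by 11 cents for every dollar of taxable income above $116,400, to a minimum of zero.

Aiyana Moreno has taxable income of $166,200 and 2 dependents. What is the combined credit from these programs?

Working Family Credit: base = 2 × $2,750 = $5,500. $166,200 is below the $175,800 cutoff, so the full $5,500 applies.
Heating Assistance Credit: $166,200 is $5,200 into a $36,000 phase-out range, leaving 30,800/36,000 of the credit: $4,500 × 30,800/36,000 = $3,850.
Child Tax Credit: 11% of the $49,800 excess over $116,400 is $5,478 ≥ base, so the credit is $0.
Total: $5,500 + $3,850 + $0 = $9,350.

$9,350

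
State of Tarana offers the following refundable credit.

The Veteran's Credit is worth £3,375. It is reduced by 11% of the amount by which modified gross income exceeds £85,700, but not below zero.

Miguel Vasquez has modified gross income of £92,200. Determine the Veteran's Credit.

£2,660

Veteran's Credit: 11% of the £6,500 excess over £85,700 is £715; credit = £3,375 − £715 = £2,660.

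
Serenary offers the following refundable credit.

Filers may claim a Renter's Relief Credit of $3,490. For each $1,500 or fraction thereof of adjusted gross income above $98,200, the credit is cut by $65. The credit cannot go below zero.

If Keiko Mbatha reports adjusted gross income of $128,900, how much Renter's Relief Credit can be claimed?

Renter's Relief Credit: income exceeds $98,200 by $30,700, which is 21 full-or-partial $1,500 increments; reduction = 21 × $65 = $1,365, leaving $2,125.

$2,125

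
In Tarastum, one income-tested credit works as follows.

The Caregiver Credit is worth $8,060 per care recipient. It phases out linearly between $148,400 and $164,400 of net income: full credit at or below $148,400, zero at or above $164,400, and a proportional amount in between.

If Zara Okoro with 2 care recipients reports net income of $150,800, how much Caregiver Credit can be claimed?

$13,702

Caregiver Credit: base = 2 × $8,060 = $16,120. $150,800 is $2,400 into a $16,000 phase-out range, leaving 13,600/16,000 of the credit: $16,120 × 13,600/16,000 = $13,702.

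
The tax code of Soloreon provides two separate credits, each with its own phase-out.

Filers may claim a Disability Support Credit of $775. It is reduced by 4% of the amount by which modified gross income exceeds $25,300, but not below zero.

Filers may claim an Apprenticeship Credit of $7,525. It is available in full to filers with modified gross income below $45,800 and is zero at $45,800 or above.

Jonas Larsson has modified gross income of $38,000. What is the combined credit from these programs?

$7,792

Disability Support Credit: 4% of the $12,700 excess over $25,300 is $508; credit = $775 − $508 = $267.
Apprenticeship Credit: $38,000 is below the $45,800 cutoff, so the full $7,525 applies.
Total: $267 + $7,525 = $7,792.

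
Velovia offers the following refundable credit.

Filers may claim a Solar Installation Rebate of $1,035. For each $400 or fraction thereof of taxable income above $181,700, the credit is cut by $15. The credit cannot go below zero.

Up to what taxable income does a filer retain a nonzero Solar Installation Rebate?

After 68 increments the reduction is 68 × $15 = $1,020, leaving $15; one more increment wipes it out. Increment 68 ends at excess 68 × $400 = $27,200, so the highest qualifying income is $181,700 + $27,200 = $208,900.

$208,900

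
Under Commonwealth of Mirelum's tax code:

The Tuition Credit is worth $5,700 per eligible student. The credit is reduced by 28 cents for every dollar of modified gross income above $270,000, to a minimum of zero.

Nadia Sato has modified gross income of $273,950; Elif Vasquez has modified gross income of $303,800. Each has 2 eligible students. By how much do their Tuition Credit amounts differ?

Nadia ($273,950): Tuition Credit: base = 2 × $5,700 = $11,400. 28% of the $3,950 excess over $270,000 is $1,106; credit = $11,400 − $1,106 = $10,294.
Elif ($303,800): Tuition Credit: base = 2 × $5,700 = $11,400. 28% of the $33,800 excess over $270,000 is $9,464; credit = $11,400 − $9,464 = $1,936.
Difference: |$10,294 − $1,936| = $8,358.

$8,358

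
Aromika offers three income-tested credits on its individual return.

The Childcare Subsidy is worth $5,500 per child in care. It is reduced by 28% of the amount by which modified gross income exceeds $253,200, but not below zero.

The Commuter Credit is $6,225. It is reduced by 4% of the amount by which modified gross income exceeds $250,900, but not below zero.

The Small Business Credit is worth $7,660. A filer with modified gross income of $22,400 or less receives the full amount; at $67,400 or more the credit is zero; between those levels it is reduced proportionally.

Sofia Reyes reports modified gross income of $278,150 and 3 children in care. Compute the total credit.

Childcare Subsidy: base = 3 × $5,500 = $16,500. 28% of the $24,950 excess over $253,200 is $6,986; credit = $16,500 − $6,986 = $9,514.
Commuter Credit: 4% of the $27,250 excess over $250,900 is $1,090; credit = $6,225 − $1,090 = $5,135.
Small Business Credit: $278,150 is at or above $67,400, so the credit is $0.
Total: $9,514 + $5,135 + $0 = $14,649.

$14,649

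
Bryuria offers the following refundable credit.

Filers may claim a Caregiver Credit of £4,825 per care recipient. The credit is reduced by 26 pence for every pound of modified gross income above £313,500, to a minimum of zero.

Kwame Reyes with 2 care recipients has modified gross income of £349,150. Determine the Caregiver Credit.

£381

Caregiver Credit: base = 2 × £4,825 = £9,650. 26% of the £35,650 excess over £313,500 is £9,269; credit = £9,650 − £9,269 = £381.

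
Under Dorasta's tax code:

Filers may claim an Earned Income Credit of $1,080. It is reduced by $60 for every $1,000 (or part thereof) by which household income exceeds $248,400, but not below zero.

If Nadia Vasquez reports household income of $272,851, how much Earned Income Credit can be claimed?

Earned Income Credit: income exceeds $248,400 by $24,451 → 25 increments × $60 = $1,500 ≥ base, so the credit is $0.

$0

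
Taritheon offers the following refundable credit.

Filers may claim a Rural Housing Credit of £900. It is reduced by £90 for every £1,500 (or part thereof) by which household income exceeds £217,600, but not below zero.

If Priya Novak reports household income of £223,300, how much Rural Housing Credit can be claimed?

Rural Housing Credit: income exceeds £217,600 by £5,700, which is 4 full-or-partial £1,500 increments; reduction = 4 × £90 = £360, leaving £540.

£540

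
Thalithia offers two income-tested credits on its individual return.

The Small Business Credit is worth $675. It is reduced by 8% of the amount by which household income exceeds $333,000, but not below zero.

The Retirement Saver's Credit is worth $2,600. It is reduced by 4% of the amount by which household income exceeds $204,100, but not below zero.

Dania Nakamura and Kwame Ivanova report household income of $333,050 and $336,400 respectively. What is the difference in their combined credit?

$268

Dania ($333,050): Small Business Credit: 8% of the $50 excess over $333,000 is $4; credit = $675 − $4 = $671. Retirement Saver's Credit: 4% of the $128,950 excess over $204,100 is $5,158 ≥ base, so the credit is $0. total $671 + $0 = $671
Kwame ($336,400): Small Business Credit: 8% of the $3,400 excess over $333,000 is $272; credit = $675 − $272 = $403. Retirement Saver's Credit: 4% of the $132,300 excess over $204,100 is $5,292 ≥ base, so the credit is $0. total $403 + $0 = $403
Difference: |$671 − $403| = $268.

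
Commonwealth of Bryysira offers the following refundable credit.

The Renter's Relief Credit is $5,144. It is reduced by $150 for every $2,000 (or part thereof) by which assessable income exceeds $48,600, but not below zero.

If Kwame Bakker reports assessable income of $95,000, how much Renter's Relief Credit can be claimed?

Renter's Relief Credit: income exceeds $48,600 by $46,400, which is 24 full-or-partial $2,000 increments; reduction = 24 × $150 = $3,600, leaving $1,544.

$1,544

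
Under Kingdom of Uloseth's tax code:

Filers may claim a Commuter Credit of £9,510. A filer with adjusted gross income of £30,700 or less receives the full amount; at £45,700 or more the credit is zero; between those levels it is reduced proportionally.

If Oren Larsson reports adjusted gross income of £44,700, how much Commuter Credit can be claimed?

£634

Commuter Credit: £44,700 is £14,000 into a £15,000 phase-out range, leaving 1,000/15,000 of the credit: £9,510 × 1,000/15,000 = £634.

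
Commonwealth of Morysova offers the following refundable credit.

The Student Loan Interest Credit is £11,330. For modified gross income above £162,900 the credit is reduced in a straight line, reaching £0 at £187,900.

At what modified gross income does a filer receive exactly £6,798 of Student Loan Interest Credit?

£6,798 is 6,798/11,330 of the full £11,330, so 4,532/11,330 of the £25,000 range has been used: income = £162,900 + £25,000 × 4,532/11,330 = £172,900.

£172,900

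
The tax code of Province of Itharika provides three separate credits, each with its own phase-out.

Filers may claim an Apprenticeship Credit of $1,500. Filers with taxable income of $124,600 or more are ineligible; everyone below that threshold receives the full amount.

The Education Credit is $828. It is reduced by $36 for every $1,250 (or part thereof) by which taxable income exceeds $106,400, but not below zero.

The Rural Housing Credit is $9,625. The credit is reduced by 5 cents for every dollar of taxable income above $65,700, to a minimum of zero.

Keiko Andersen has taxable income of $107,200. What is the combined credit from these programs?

Apprenticeship Credit: $107,200 is below the $124,600 cutoff, so the full $1,500 applies.
Education Credit: income exceeds $106,400 by $800, which is 1 full-or-partial $1,250 increment; reduction = 1 × $36 = $36, leaving $792.
Rural Housing Credit: 5% of the $41,500 excess over $65,700 is $2,075; credit = $9,625 − $2,075 = $7,550.
Total: $1,500 + $792 + $7,550 = $9,842.

$9,842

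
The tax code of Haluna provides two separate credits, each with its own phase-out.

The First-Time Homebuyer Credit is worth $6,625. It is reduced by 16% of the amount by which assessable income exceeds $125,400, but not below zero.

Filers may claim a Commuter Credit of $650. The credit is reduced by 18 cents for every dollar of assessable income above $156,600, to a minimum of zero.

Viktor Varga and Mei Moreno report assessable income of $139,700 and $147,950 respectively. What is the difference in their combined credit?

Viktor ($139,700): First-Time Homebuyer Credit: 16% of the $14,300 excess over $125,400 is $2,288; credit = $6,625 − $2,288 = $4,337. Commuter Credit: $139,700 is at or below the $156,600 threshold, so the full $650 applies. total $4,337 + $650 = $4,987
Mei ($147,950): First-Time Homebuyer Credit: 16% of the $22,550 excess over $125,400 is $3,608; credit = $6,625 − $3,608 = $3,017. Commuter Credit: $147,950 is at or below the $156,600 threshold, so the full $650 applies. total $3,017 + $650 = $3,667
Difference: |$4,987 − $3,667| = $1,320.

$1,320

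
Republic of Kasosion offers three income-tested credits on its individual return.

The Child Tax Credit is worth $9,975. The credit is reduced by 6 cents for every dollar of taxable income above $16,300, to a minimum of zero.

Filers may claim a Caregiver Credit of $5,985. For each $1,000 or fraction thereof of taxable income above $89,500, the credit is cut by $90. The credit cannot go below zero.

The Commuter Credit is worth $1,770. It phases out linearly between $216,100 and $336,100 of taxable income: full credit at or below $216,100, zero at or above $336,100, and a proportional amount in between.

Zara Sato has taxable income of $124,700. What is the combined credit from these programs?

Child Tax Credit: 6% of the $108,400 excess over $16,300 is $6,504; credit = $9,975 − $6,504 = $3,471.
Caregiver Credit: income exceeds $89,500 by $35,200, which is 36 full-or-partial $1,000 increments; reduction = 36 × $90 = $3,240, leaving $2,745.
Commuter Credit: $124,700 is at or below the $216,100 threshold, so the full $1,770 applies.
Total: $3,471 + $2,745 + $1,770 = $7,986.

$7,986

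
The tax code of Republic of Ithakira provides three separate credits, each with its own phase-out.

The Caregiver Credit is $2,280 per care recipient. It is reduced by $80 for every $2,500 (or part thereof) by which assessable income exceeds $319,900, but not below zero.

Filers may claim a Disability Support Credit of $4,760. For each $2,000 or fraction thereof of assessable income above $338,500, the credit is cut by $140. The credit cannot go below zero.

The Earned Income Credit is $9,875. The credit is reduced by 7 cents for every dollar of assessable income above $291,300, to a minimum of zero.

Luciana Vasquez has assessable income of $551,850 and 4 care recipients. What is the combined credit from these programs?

$1,680

Caregiver Credit: base = 4 × $2,280 = $9,120. income exceeds $319,900 by $231,950, which is 93 full-or-partial $2,500 increments; reduction = 93 × $80 = $7,440, leaving $1,680.
Disability Support Credit: income exceeds $338,500 by $213,350 → 107 increments × $140 = $14,980 ≥ base, so the credit is $0.
Earned Income Credit: 7% of the $260,550 excess over $291,300 is $18,238.50 ≥ base, so the credit is $0.
Total: $1,680 + $0 + $0 = $1,680.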